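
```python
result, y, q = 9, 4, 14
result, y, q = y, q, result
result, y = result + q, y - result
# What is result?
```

Trace:
`result, y, q = 9, 4, 14` → result = 9; y = 4; q = 14
`result, y, q = y, q, result` → result = 4; y = 14; q = 9
`result, y = result + q, y - result` → result = 13; y = 10
So result = 13

Answer: 13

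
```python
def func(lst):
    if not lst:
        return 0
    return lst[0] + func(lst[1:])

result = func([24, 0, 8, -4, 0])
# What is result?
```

24 + 0 + 8 + (-4) + 0 + 0 = 28

Answer: 28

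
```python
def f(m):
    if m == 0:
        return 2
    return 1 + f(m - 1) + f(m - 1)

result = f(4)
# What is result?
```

f(m) = 1 + 2·f(m-1), f(0)=2. Closed form: (2+1)·2^4 - 1 = 47.

Answer: 47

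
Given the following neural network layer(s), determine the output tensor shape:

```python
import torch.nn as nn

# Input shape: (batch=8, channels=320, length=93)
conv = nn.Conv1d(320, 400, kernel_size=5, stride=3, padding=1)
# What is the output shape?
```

Input: (8, 320, 93) -> Output: (8, 400, 31)

Answer: (8, 400, 31)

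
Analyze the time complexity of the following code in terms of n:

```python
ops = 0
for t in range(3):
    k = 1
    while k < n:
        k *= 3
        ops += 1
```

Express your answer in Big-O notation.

Each loop level contributes: 1 × log n. Multiplying the contributions gives O(log n).

Answer: O(log n)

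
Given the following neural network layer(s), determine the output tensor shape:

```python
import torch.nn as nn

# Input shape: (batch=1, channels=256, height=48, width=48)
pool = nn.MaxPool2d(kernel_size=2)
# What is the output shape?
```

Input: (1, 256, 48, 48) -> Output: (1, 256, 24, 24)

Answer: (1, 256, 24, 24)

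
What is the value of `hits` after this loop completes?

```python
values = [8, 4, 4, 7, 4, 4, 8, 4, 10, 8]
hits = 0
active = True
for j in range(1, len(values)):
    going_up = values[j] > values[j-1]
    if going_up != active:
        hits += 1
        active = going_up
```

Count direction changes in [8, 4, 4, 7, 4, 4, 8, 4, 10, 8]
`hits` takes the values: 0 → 1 → 2 → 3 → 4 → 5 → 6 → 7

Answer: 7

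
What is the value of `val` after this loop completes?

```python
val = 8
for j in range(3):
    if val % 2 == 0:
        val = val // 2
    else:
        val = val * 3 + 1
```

Collatz-style transformation from 8
`val` takes the values: 8 → 4 → 2 → 1

Answer: 1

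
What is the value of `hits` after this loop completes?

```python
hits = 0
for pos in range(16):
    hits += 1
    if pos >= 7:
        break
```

Loop breaks when pos reaches 7, hits is 8
`hits` takes the values: 0 → 1 → 2 → 3 → 4 → 5 → 6 → 7 → 8

Answer: 8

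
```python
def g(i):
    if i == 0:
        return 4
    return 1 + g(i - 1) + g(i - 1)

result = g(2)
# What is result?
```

g(i) = 1 + 2·g(i-1), g(0)=4. Closed form: (4+1)·2^2 - 1 = 19.

Answer: 19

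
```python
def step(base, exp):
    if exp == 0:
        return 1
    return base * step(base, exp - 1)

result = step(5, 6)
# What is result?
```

step(5, 6) = 5 * 5 * 5 * 5 * 5 * 5 = 15625

Answer: 15625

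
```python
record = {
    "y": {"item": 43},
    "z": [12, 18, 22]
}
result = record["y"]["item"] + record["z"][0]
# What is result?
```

Trace:
`record = { ...` → record = {'y': {'item': 43}, 'z': [12, 18, 22]}
`result = record["y"]["item"] + record["z"][0]` → result = 55
So result = 55

Answer: 55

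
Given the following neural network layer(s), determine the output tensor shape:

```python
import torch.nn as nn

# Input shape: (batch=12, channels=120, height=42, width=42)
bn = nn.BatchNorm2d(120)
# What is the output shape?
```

Input: (12, 120, 42, 42) -> Output: (12, 120, 42, 42)

Answer: (12, 120, 42, 42)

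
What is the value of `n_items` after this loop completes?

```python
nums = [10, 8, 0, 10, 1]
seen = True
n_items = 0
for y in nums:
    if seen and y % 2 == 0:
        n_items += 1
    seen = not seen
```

Count even values at even positions
`n_items` takes the values: 0 → 1 → 2

Answer: 2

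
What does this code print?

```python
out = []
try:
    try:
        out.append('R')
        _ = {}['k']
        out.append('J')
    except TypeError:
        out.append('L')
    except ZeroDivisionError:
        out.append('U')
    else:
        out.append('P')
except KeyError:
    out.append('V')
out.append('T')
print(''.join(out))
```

Execution trace: 'R' (try body) → 'V' (outer except KeyError) → 'T' (after the try/except). Output: RVT

Answer: RVT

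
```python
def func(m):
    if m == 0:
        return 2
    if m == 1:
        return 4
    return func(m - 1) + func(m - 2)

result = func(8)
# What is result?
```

Build up from base cases: func(0)=2, func(1)=4, func(2)=6, func(3)=10, func(4)=16, func(5)=26, func(6)=42, ..., func(8)=110

Answer: 110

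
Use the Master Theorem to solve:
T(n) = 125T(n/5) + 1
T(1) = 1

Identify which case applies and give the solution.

a=125, b=5, f(n)=1. log_5(125) = 3. Since c=0 < 3, Case 1 applies: T(n) = Θ(n^log_b(a)) = O(n^3).

Answer: O(n^3) - Case 1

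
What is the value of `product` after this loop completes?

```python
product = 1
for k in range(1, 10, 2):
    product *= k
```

Product of 1, 3, 5, ... up to 9
`product` takes the values: 1 → 3 → 15 → 105 → 945

Answer: 945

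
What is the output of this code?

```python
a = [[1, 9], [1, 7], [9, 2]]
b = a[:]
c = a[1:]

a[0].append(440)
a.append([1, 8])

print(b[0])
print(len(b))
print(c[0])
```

Key concept: slice with nested mutation.
Step by step:
`a = [[1, 9], [1, 7], [9, 2]]` → a = [[1, 9], [1, 7], [9, 2]]
`b = a[:]` → b = [[1, 9], [1, 7], [9, 2]]
`c = a[1:]` → c = [[1, 7], [9, 2]]
`a[0].append(440)` → a = [[1, 9, 440], [1, 7], [9, 2]]; b = [[1, 9, 440], [1, 7], [9, 2]]
`a.append([1, 8])` → a = [[1, 9, 440], [1, 7], [9, 2], [1, 8]]
`print(b[0])` → prints [1, 9, 440]
`print(len(b))` → prints 3
`print(c[0])` → prints [1, 7]

Answer:
[1, 9, 440]
3
[1, 7]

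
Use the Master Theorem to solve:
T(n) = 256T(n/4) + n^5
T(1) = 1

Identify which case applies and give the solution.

a=256, b=4, f(n)=n^5. log_4(256) = 4. Since c=5 > 4 and the regularity condition holds (256(n/4)^5 = (256/4^5)n^5 with 256/4^5 < 1), Case 3 applies: T(n) = Θ(f(n)) = O(n^5).

Answer: O(n^5) - Case 3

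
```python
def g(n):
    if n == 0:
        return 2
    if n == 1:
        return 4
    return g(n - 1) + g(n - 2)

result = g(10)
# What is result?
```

Build up from base cases: g(0)=2, g(1)=4, g(2)=6, g(3)=10, g(4)=16, g(5)=26, g(6)=42, ..., g(10)=288

Answer: 288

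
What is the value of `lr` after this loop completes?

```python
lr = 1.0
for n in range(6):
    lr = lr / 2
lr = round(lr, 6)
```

Halving LR 6 times: 1 / 2^6
`lr` takes the values: 1.0 → 0.5 → 0.25 → 0.125 → 0.0625 → 0.03125 → 0.015625

Answer: 0.015625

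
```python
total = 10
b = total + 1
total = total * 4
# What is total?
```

Trace:
`total = 10` → total = 10
`b = total + 1` → b = 11
`total = total * 4` → total = 40
So total = 40

Answer: 40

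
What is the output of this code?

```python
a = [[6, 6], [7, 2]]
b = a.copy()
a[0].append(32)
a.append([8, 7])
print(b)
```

Key concept: shallow copy with nested lists.
Step by step:
`a = [[6, 6], [7, 2]]` → a = [[6, 6], [7, 2]]
`b = a.copy()` → b = [[6, 6], [7, 2]]
`a[0].append(32)` → a = [[6, 6, 32], [7, 2]]; b = [[6, 6, 32], [7, 2]]
`a.append([8, 7])` → a = [[6, 6, 32], [7, 2], [8, 7]]
`print(b)` → prints [[6, 6, 32], [7, 2]]

Answer: [[6, 6, 32], [7, 2]]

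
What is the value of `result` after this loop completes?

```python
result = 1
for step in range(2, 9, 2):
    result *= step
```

Product of even numbers 2 to 8
`result` takes the values: 1 → 2 → 8 → 48 → 384

Answer: 384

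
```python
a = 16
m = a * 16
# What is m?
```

Trace:
`a = 16` → a = 16
`m = a * 16` → m = 256
So m = 256

Answer: 256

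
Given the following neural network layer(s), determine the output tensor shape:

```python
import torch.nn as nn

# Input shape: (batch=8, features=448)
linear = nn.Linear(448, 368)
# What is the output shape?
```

Input: (8, 448) -> Output: (8, 368)

Answer: (8, 368)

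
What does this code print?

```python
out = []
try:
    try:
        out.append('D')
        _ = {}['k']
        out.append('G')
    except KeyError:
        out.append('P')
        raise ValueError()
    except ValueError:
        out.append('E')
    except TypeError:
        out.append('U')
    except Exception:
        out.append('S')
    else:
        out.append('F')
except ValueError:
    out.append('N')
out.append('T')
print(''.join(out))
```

Execution trace: 'D' (inner try body) → 'P' (inner except KeyError) → 'N' (outer except ValueError) → 'T' (after the try/except). Output: DPNT

Answer: DPNT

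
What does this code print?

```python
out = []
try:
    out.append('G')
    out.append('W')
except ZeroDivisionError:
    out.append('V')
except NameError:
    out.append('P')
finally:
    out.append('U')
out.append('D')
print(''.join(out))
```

Execution trace: 'G' (try body) → 'W' (try body, no exception) → 'U' (finally) → 'D' (after the try/except). Output: GWUD

Answer: GWUD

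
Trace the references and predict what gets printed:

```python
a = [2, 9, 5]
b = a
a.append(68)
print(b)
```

Key concept: basic list aliasing.
Step by step:
`a = [2, 9, 5]` → a = [2, 9, 5]
`b = a` → b = [2, 9, 5] (same object as a)
`a.append(68)` → a = [2, 9, 5, 68] (same object as b); b = [2, 9, 5, 68] (same object as a)
`print(b)` → prints [2, 9, 5, 68]

Answer: [2, 9, 5, 68]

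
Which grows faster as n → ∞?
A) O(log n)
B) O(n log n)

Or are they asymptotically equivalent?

O(log n) vs O(n log n): Higher order terms dominate.

Answer: B) O(n log n) grows faster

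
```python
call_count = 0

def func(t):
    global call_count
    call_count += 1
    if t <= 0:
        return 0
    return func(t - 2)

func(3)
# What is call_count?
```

Linear recursion stepping by 2: 3 calls from t=3 down to ≤0.

Answer: 3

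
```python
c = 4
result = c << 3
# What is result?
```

Trace:
`c = 4` → c = 4
`result = c << 3` → result = 32
So result = 32

Answer: 32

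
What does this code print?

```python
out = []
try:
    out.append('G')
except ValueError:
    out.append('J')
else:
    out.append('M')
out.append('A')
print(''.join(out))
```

Execution trace: 'G' (try body, no exception) → 'M' (else) → 'A' (after the try/except). Output: GMA

Answer: GMA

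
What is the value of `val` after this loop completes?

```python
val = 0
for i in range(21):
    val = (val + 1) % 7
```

Increment mod 7, 21 times = 0
`val` takes the values: 0 → 1 → 2 → 3 → 4 → 5 → 6 → 0 → 1 → 2 → 3 → 4 → 5 → 6 → 0 → 1 → 2 → 3 → 4 → 5 → 6 → 0

Answer: 0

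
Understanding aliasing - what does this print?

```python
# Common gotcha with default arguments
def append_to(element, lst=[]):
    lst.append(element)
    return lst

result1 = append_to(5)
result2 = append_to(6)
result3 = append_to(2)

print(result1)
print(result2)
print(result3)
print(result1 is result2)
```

Key concept: mutable default argument gotcha.
Step by step:
`result1 = append_to(5)` → result1 = [5]
`result2 = append_to(6)` → result1 = [5, 6] (same object as result2); result2 = [5, 6] (same object as result1)
`result3 = append_to(2)` → result1 = [5, 6, 2] (same object as result2, result3); result2 = [5, 6, 2] (same object as result1, result3); result3 = [5, 6, 2] (same object as result1, result2)
`print(result1)` → prints [5, 6, 2]
`print(result2)` → prints [5, 6, 2]
`print(result3)` → prints [5, 6, 2]
`print(result1 is result2)` → prints True

Answer:
[5, 6, 2]
[5, 6, 2]
[5, 6, 2]
True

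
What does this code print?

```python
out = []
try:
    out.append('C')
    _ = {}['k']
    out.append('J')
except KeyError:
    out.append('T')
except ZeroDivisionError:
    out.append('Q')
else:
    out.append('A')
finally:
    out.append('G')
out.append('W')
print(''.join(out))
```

Execution trace: 'C' (try body) → 'T' (except KeyError) → 'G' (finally) → 'W' (after the try/except). Output: CTGW

Answer: CTGW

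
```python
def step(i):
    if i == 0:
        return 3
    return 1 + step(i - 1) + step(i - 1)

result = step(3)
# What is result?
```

step(i) = 1 + 2·step(i-1), step(0)=3. Closed form: (3+1)·2^3 - 1 = 31.

Answer: 31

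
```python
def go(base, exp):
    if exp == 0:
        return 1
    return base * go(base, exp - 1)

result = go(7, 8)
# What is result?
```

go(7, 8) = 7 * 7 * 7 * 7 * 7 * 7 * 7 * 7 = 5764801

Answer: 5764801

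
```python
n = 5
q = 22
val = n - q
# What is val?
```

Trace:
`n = 5` → n = 5
`q = 22` → q = 22
`val = n - q` → val = -17
So val = -17

Answer: -17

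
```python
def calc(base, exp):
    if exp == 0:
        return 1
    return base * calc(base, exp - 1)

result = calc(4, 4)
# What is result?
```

calc(4, 4) = 4 * 4 * 4 * 4 = 256

Answer: 256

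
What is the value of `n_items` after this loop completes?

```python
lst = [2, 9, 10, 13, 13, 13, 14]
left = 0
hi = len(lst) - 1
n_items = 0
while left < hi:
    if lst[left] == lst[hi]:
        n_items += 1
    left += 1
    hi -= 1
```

Count matching pairs from ends
`n_items` takes the values: 0

Answer: 0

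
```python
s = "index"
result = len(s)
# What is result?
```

Trace:
`s = "index"` → s = 'index'
`result = len(s)` → result = 5
So result = 5

Answer: 5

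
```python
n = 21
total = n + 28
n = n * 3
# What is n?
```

Trace:
`n = 21` → n = 21
`total = n + 28` → total = 49
`n = n * 3` → n = 63
So n = 63

Answer: 63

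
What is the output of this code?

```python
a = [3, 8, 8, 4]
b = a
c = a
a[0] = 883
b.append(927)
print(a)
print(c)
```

Key concept: multiple aliases.
Step by step:
`a = [3, 8, 8, 4]` → a = [3, 8, 8, 4]
`b = a` → b = [3, 8, 8, 4] (same object as a)
`c = a` → c = [3, 8, 8, 4] (same object as a, b)
`a[0] = 883` → a = [883, 8, 8, 4] (same object as b, c); b = [883, 8, 8, 4] (same object as a, c); c = [883, 8, 8, 4] (same object as a, b)
`b.append(927)` → a = [883, 8, 8, 4, 927] (same object as b, c); b = [883, 8, 8, 4, 927] (same object as a, c); c = [883, 8, 8, 4, 927] (same object as a, b)
`print(a)` → prints [883, 8, 8, 4, 927]
`print(c)` → prints [883, 8, 8, 4, 927]

Answer:
[883, 8, 8, 4, 927]
[883, 8, 8, 4, 927]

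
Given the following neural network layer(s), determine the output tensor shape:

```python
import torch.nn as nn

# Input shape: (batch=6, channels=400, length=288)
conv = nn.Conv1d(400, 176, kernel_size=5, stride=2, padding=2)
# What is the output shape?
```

Input: (6, 400, 288) -> Output: (6, 176, 144)

Answer: (6, 176, 144)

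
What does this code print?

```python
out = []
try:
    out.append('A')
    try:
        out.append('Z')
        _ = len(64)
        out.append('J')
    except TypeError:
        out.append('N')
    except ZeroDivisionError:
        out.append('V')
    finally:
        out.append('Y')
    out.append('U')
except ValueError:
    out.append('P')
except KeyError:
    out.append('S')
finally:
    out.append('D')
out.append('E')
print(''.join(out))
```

Execution trace: 'A' (try body) → 'Z' (inner try body) → 'N' (inner except TypeError) → 'Y' (inner finally) → 'U' (try body, no exception) → 'D' (finally) → 'E' (after the try/except). Output: AZNYUDE

Answer: AZNYUDE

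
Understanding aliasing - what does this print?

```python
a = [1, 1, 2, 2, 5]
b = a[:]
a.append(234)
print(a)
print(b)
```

Key concept: slice [:] creates copy.
Step by step:
`a = [1, 1, 2, 2, 5]` → a = [1, 1, 2, 2, 5]
`b = a[:]` → b = [1, 1, 2, 2, 5]
`a.append(234)` → a = [1, 1, 2, 2, 5, 234]
`print(a)` → prints [1, 1, 2, 2, 5, 234]
`print(b)` → prints [1, 1, 2, 2, 5]

Answer:
[1, 1, 2, 2, 5, 234]
[1, 1, 2, 2, 5]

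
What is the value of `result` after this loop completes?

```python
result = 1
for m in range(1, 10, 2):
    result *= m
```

Product of 1, 3, 5, ... up to 9
`result` takes the values: 1 → 3 → 15 → 105 → 945

Answer: 945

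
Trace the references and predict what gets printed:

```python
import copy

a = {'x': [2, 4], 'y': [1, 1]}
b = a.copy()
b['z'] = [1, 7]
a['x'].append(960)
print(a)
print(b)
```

Key concept: shallow copy of dict with mutable values.
Step by step:
`a = {'x': [2, 4], 'y': [1, 1]}` → a = {'x': [2, 4], 'y': [1, 1]}
`b = a.copy()` → b = {'x': [2, 4], 'y': [1, 1]}
`b['z'] = [1, 7]` → b = {'x': [2, 4], 'y': [1, 1], 'z': [1, 7]}
`a['x'].append(960)` → a = {'x': [2, 4, 960], 'y': [1, 1]}; b = {'x': [2, 4, 960], 'y': [1, 1], 'z': [1, 7]}
`print(a)` → prints {'x': [2, 4, 960], 'y': [1, 1]}
`print(b)` → prints {'x': [2, 4, 960], 'y': [1, 1], 'z': [1, 7]}

Answer:
{'x': [2, 4, 960], 'y': [1, 1]}
{'x': [2, 4, 960], 'y': [1, 1], 'z': [1, 7]}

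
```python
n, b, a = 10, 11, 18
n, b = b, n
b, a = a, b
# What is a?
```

Trace:
`n, b, a = 10, 11, 18` → n = 10; b = 11; a = 18
`n, b = b, n` → n = 11; b = 10
`b, a = a, b` → b = 18; a = 10
So a = 10

Answer: 10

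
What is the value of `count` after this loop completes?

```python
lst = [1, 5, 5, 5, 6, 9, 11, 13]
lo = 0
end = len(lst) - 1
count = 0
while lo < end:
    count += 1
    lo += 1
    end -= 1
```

Iterations until pointers meet (list length 8)
`count` takes the values: 0 → 1 → 2 → 3 → 4

Answer: 4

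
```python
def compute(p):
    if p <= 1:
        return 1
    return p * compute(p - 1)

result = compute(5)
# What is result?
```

compute(5) = 5 * 4 * 3 * 2 * 1 = 120

Answer: 120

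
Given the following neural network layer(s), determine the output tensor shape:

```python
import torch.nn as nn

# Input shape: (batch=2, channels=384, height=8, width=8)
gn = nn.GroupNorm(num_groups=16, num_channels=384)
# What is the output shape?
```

Input: (2, 384, 8, 8) -> Output: (2, 384, 8, 8)

Answer: (2, 384, 8, 8)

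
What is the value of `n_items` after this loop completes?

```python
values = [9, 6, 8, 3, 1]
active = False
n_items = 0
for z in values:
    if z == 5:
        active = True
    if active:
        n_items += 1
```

Count elements after first 5 in [9, 6, 8, 3, 1]
`n_items` takes the values: 0

Answer: 0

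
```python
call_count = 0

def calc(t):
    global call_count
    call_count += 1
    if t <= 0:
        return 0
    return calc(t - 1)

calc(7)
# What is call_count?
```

Linear recursion stepping by 1: 8 calls from t=7 down to ≤0.

Answer: 8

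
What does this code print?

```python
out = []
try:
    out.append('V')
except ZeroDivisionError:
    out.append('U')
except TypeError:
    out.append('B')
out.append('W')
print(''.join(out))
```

Execution trace: 'V' (try body, no exception) → 'W' (after the try/except). Output: VW

Answer: VW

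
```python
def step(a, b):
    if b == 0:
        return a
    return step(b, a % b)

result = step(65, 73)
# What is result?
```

step(65, 73) -> step(73, 65) -> step(65, 8) -> step(8, 1) -> step(1, 0) -> 1

Answer: 1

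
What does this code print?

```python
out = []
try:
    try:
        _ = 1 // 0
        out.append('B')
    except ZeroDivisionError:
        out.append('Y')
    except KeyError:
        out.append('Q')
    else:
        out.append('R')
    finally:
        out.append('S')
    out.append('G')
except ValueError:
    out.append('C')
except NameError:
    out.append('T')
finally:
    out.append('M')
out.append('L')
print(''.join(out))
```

Execution trace: 'Y' (inner except ZeroDivisionError) → 'S' (inner finally) → 'G' (try body, no exception) → 'M' (finally) → 'L' (after the try/except). Output: YSGML

Answer: YSGML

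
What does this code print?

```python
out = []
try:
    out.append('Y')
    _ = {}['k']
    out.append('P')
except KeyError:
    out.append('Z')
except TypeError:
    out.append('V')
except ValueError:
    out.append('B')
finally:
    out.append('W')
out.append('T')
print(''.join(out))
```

Execution trace: 'Y' (try body) → 'Z' (except KeyError) → 'W' (finally) → 'T' (after the try/except). Output: YZWT

Answer: YZWT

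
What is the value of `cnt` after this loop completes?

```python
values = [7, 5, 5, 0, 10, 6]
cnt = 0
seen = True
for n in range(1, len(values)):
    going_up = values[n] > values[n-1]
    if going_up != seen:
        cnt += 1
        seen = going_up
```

Count direction changes in [7, 5, 5, 0, 10, 6]
`cnt` takes the values: 0 → 1 → 2 → 3

Answer: 3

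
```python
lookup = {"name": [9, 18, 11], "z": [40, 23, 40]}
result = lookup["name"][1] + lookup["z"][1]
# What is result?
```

Trace:
`lookup = {"name": [9, 18, 11], "z": [40, 23, 40]}` → lookup = {'name': [9, 18, 11], 'z': [40, 23, 40]}
`result = lookup["name"][1] + lookup["z"][1]` → result = 41
So result = 41

Answer: 41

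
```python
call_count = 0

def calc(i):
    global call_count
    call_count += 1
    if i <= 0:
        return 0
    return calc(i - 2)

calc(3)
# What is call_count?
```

Linear recursion stepping by 2: 3 calls from i=3 down to ≤0.

Answer: 3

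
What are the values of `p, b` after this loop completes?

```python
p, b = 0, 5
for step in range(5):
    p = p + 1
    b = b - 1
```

p goes 0→5, b goes 5→0
`p, b` takes the values: (0, 5) → (1, 5) → (1, 4) → (2, 4) → (2, 3) → (3, 3) → (3, 2) → (4, 2) → (4, 1) → (5, 1) → (5, 0)

Answer: 5, 0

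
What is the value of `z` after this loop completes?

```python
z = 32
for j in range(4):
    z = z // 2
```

Halve 4 times: 32 // 2^4 = 2
`z` takes the values: 32 → 16 → 8 → 4 → 2

Answer: 2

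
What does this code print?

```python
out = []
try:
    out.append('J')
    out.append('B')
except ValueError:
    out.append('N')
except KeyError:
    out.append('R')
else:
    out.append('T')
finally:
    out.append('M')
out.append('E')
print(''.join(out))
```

Execution trace: 'J' (try body) → 'B' (try body, no exception) → 'T' (else) → 'M' (finally) → 'E' (after the try/except). Output: JBTME

Answer: JBTME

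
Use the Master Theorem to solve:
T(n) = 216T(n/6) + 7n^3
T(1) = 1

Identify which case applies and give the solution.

a=216, b=6, f(n)=7n^3. log_6(216) = 3. Since c=3 = 3, Case 2 applies: T(n) = Θ(n^log_b(a) · log n) = O(n^3 log n).

Answer: O(n^3 log n) - Case 2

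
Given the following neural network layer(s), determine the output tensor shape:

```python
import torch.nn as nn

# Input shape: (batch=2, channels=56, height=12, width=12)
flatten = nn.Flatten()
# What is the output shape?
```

Input: (2, 56, 12, 12) -> Output: (2, 8064)

Answer: (2, 8064)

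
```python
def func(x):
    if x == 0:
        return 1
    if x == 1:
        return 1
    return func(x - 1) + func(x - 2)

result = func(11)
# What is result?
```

Build up from base cases: func(0)=1, func(1)=1, func(2)=2, func(3)=3, func(4)=5, func(5)=8, func(6)=13, ..., func(11)=144

Answer: 144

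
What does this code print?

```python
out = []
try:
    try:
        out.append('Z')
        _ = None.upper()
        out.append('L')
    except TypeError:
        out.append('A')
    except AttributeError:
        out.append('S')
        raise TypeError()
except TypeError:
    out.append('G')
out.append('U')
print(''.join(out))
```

Execution trace: 'Z' (try body) → 'S' (except AttributeError) → 'G' (outer except TypeError) → 'U' (after the try/except). Output: ZSGU

Answer: ZSGU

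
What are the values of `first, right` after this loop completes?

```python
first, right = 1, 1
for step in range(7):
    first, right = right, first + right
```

Fibonacci: after 7 iterations
`first, right` takes the values: (1, 1) → (1, 2) → (2, 3) → (3, 5) → (5, 8) → (8, 13) → (13, 21) → (21, 34)

Answer: 21, 34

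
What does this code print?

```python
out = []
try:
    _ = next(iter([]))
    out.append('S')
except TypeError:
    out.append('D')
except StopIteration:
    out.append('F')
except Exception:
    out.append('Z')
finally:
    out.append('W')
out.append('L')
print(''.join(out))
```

Execution trace: 'F' (except StopIteration) → 'W' (finally) → 'L' (after the try/except). Output: FWL

Answer: FWL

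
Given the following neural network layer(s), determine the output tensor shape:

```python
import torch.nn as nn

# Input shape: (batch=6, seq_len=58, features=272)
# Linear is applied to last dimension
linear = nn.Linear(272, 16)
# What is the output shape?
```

Input: (6, 58, 272) -> Output: (6, 58, 16)

Answer: (6, 58, 16)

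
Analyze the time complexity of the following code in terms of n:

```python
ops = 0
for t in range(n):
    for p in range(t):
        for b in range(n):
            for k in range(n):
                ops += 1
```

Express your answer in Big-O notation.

Each loop level contributes: n × n × n × n. Multiplying the contributions gives O(n^4).

Answer: O(n^4)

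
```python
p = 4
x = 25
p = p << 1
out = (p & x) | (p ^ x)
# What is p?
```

Trace:
`p = 4` → p = 4
`x = 25` → x = 25
`p = p << 1` → p = 8
`out = (p & x) | (p ^ x)` → out = 25
So p = 8

Answer: 8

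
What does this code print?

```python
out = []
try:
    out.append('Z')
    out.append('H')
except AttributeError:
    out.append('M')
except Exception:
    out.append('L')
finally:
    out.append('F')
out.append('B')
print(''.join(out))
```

Execution trace: 'Z' (try body) → 'H' (try body, no exception) → 'F' (finally) → 'B' (after the try/except). Output: ZHFB

Answer: ZHFB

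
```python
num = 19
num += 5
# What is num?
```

Trace:
`num = 19` → num = 19
`num += 5` → num = 24
So num = 24

Answer: 24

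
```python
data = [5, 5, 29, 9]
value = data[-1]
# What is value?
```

Trace:
`data = [5, 5, 29, 9]` → data = [5, 5, 29, 9]
`value = data[-1]` → value = 9
So value = 9

Answer: 9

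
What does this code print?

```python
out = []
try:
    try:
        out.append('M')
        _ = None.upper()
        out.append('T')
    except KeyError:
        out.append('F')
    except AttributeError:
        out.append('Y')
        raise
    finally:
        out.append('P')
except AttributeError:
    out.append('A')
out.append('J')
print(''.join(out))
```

Execution trace: 'M' (inner try body) → 'Y' (inner except AttributeError) → 'P' (inner finally) → 'A' (outer except AttributeError) → 'J' (after the try/except). Output: MYPAJ

Answer: MYPAJ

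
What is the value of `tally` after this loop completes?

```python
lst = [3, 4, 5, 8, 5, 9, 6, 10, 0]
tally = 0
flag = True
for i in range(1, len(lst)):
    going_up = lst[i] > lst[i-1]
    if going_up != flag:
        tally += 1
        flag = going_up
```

Count direction changes in [3, 4, 5, 8, 5, 9, 6, 10, 0]
`tally` takes the values: 0 → 1 → 2 → 3 → 4 → 5

Answer: 5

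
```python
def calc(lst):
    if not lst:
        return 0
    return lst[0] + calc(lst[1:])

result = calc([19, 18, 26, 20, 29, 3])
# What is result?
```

19 + 18 + 26 + 20 + 29 + 3 + 0 = 115

Answer: 115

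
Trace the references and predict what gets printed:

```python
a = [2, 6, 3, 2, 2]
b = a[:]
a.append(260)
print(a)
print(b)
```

Key concept: slice [:] creates copy.
Step by step:
`a = [2, 6, 3, 2, 2]` → a = [2, 6, 3, 2, 2]
`b = a[:]` → b = [2, 6, 3, 2, 2]
`a.append(260)` → a = [2, 6, 3, 2, 2, 260]
`print(a)` → prints [2, 6, 3, 2, 2, 260]
`print(b)` → prints [2, 6, 3, 2, 2]

Answer:
[2, 6, 3, 2, 2, 260]
[2, 6, 3, 2, 2]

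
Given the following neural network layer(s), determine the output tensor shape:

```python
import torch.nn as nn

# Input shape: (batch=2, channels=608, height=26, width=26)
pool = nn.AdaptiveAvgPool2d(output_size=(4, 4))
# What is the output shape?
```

Input: (2, 608, 26, 26) -> Output: (2, 608, 4, 4)

Answer: (2, 608, 4, 4)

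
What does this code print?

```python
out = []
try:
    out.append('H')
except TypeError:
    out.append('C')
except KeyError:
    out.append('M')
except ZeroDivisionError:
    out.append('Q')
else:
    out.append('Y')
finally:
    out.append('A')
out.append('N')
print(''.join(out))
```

Execution trace: 'H' (try body, no exception) → 'Y' (else) → 'A' (finally) → 'N' (after the try/except). Output: HYAN

Answer: HYAN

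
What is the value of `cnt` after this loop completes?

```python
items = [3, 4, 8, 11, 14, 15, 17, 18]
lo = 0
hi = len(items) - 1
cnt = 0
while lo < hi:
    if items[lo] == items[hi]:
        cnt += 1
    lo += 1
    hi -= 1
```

Count matching pairs from ends
`cnt` takes the values: 0

Answer: 0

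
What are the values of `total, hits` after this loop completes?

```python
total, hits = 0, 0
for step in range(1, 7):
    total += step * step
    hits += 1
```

Sum of squares and count
`total, hits` takes the values: (0, 0) → (1, 0) → (1, 1) → (5, 1) → (5, 2) → (14, 2) → (14, 3) → (30, 3) → (30, 4) → (55, 4) → (55, 5) → (91, 5) → (91, 6)

Answer: 91, 6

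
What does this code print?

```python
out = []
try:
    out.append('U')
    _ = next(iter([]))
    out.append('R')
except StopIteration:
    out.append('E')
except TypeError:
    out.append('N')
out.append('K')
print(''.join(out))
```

Execution trace: 'U' (try body) → 'E' (except StopIteration) → 'K' (after the try/except). Output: UEK

Answer: UEK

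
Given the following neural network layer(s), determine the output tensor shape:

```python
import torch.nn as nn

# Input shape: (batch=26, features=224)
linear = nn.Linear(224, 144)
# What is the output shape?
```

Input: (26, 224) -> Output: (26, 144)

Answer: (26, 144)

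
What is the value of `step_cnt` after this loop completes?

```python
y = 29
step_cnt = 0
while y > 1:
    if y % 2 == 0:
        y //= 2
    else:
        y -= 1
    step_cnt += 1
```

Steps to reduce 29 to 1
`step_cnt` takes the values: 0 → 1 → 2 → 3 → 4 → 5 → 6 → 7

Answer: 7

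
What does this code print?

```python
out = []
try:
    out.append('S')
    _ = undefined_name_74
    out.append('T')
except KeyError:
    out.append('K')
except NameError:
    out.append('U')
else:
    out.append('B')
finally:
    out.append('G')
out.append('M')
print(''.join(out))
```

Execution trace: 'S' (try body) → 'U' (except NameError) → 'G' (finally) → 'M' (after the try/except). Output: SUGM

Answer: SUGM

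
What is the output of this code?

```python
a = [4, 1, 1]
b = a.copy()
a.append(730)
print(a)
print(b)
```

Key concept: list.copy() creates independent copy.
Step by step:
`a = [4, 1, 1]` → a = [4, 1, 1]
`b = a.copy()` → b = [4, 1, 1]
`a.append(730)` → a = [4, 1, 1, 730]
`print(a)` → prints [4, 1, 1, 730]
`print(b)` → prints [4, 1, 1]

Answer:
[4, 1, 1, 730]
[4, 1, 1]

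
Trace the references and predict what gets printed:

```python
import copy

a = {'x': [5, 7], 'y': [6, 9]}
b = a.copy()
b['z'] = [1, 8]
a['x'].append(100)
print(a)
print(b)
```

Key concept: shallow copy of dict with mutable values.
Step by step:
`a = {'x': [5, 7], 'y': [6, 9]}` → a = {'x': [5, 7], 'y': [6, 9]}
`b = a.copy()` → b = {'x': [5, 7], 'y': [6, 9]}
`b['z'] = [1, 8]` → b = {'x': [5, 7], 'y': [6, 9], 'z': [1, 8]}
`a['x'].append(100)` → a = {'x': [5, 7, 100], 'y': [6, 9]}; b = {'x': [5, 7, 100], 'y': [6, 9], 'z': [1, 8]}
`print(a)` → prints {'x': [5, 7, 100], 'y': [6, 9]}
`print(b)` → prints {'x': [5, 7, 100], 'y': [6, 9], 'z': [1, 8]}

Answer:
{'x': [5, 7, 100], 'y': [6, 9]}
{'x': [5, 7, 100], 'y': [6, 9], 'z': [1, 8]}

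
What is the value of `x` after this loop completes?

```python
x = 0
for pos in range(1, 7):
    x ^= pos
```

XOR of 1 to 6
`x` takes the values: 0 → 1 → 3 → 0 → 4 → 1 → 7

Answer: 7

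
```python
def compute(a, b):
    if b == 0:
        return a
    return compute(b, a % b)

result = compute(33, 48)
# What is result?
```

compute(33, 48) -> compute(48, 33) -> compute(33, 15) -> compute(15, 3) -> compute(3, 0) -> 3

Answer: 3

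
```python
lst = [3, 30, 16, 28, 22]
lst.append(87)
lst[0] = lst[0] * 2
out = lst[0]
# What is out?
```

Trace:
`lst = [3, 30, 16, 28, 22]` → lst = [3, 30, 16, 28, 22]
`lst.append(87)` → lst = [3, 30, 16, 28, 22, 87]
`lst[0] = lst[0] * 2` → lst = [6, 30, 16, 28, 22, 87]
`out = lst[0]` → out = 6
So out = 6

Answer: 6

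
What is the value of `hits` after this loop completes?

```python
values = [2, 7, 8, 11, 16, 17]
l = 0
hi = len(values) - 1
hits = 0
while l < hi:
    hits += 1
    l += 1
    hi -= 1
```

Iterations until pointers meet (list length 6)
`hits` takes the values: 0 → 1 → 2 → 3

Answer: 3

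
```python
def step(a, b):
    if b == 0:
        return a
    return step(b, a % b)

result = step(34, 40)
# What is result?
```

step(34, 40) -> step(40, 34) -> step(34, 6) -> step(6, 4) -> step(4, 2) -> step(2, 0) -> 2

Answer: 2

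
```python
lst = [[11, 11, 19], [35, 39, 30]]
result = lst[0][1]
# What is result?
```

Trace:
`lst = [[11, 11, 19], [35, 39, 30]]` → lst = [[11, 11, 19], [35, 39, 30]]
`result = lst[0][1]` → result = 11
So result = 11

Answer: 11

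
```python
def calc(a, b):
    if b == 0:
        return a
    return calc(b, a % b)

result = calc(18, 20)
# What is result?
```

calc(18, 20) -> calc(20, 18) -> calc(18, 2) -> calc(2, 0) -> 2

Answer: 2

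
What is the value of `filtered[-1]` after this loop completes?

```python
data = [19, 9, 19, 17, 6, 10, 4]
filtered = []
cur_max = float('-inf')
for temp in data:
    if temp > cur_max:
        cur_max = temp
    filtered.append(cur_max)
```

Running max ends at 19
`filtered` takes the values: [] → [19] → [19, 19] → [19, 19, 19] → [19, 19, 19, 19] → [19, 19, 19, 19, 19] → [19, 19, 19, 19, 19, 19] → [19, 19, 19, 19, 19, 19, 19]
So `filtered[-1]` = 19

Answer: 19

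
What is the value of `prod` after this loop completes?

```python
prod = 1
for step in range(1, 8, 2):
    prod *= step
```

Product of 1, 3, 5, ... up to 7
`prod` takes the values: 1 → 3 → 15 → 105

Answer: 105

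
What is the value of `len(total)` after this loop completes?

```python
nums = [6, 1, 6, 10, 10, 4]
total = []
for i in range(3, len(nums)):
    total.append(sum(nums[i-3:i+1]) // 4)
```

Number of 4-element averages
`total` takes the values: [] → [5] → [5, 6] → [5, 6, 7]
So `len(total)` = 3

Answer: 3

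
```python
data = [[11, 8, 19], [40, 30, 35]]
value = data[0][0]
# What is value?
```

Trace:
`data = [[11, 8, 19], [40, 30, 35]]` → data = [[11, 8, 19], [40, 30, 35]]
`value = data[0][0]` → value = 11
So value = 11

Answer: 11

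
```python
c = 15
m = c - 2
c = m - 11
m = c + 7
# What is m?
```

Trace:
`c = 15` → c = 15
`m = c - 2` → m = 13
`c = m - 11` → c = 2
`m = c + 7` → m = 9
So m = 9

Answer: 9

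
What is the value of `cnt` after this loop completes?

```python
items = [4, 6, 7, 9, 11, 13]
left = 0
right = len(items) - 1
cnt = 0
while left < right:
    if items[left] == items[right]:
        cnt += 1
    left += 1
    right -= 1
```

Count matching pairs from ends
`cnt` takes the values: 0

Answer: 0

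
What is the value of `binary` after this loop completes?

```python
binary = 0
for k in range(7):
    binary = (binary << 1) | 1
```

Build 7 consecutive 1-bits: 0b1111111
`binary` takes the values: 0 → 1 → 3 → 7 → 15 → 31 → 63 → 127

Answer: 127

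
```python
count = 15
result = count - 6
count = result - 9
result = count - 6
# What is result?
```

Trace:
`count = 15` → count = 15
`result = count - 6` → result = 9
`count = result - 9` → count = 0
`result = count - 6` → result = -6
So result = -6

Answer: -6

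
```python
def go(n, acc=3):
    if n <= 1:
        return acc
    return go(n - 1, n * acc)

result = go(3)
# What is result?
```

Accumulator trace (n, acc): (3, 3) -> (2, 9) -> (1, 18) -> return 18

Answer: 18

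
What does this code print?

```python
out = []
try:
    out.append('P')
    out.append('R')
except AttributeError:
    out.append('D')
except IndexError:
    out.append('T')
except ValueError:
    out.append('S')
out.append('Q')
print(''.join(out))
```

Execution trace: 'P' (try body) → 'R' (try body, no exception) → 'Q' (after the try/except). Output: PRQ

Answer: PRQ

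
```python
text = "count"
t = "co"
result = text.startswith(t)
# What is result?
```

Trace:
`text = "count"` → text = 'count'
`t = "co"` → t = 'co'
`result = text.startswith(t)` → result = True
So result = True

Answer: True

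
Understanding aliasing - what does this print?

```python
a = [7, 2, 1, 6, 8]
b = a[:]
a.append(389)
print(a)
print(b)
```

Key concept: slice [:] creates copy.
Step by step:
`a = [7, 2, 1, 6, 8]` → a = [7, 2, 1, 6, 8]
`b = a[:]` → b = [7, 2, 1, 6, 8]
`a.append(389)` → a = [7, 2, 1, 6, 8, 389]
`print(a)` → prints [7, 2, 1, 6, 8, 389]
`print(b)` → prints [7, 2, 1, 6, 8]

Answer:
[7, 2, 1, 6, 8, 389]
[7, 2, 1, 6, 8]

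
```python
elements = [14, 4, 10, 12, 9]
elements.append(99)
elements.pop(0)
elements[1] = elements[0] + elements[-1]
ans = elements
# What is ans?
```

Trace:
`elements = [14, 4, 10, 12, 9]` → elements = [14, 4, 10, 12, 9]
`elements.append(99)` → elements = [14, 4, 10, 12, 9, 99]
`elements.pop(0)` → elements = [4, 10, 12, 9, 99]
`elements[1] = elements[0] + elements[-1]` → elements = [4, 103, 12, 9, 99]
`ans = elements` → ans = [4, 103, 12, 9, 99]
So ans = [4, 103, 12, 9, 99]

Answer: [4, 103, 12, 9, 99]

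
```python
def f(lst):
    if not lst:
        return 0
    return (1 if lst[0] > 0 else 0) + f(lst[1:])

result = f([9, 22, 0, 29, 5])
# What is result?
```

Count of positive elements in [9, 22, 0, 29, 5] = 4

Answer: 4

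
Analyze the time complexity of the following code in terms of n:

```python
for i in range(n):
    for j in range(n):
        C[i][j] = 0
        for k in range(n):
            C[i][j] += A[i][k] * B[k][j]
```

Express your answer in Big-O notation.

This is Naive matrix multiplication. Time complexity: O(n³).

Answer: O(n³)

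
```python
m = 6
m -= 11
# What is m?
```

Trace:
`m = 6` → m = 6
`m -= 11` → m = -5
So m = -5

Answer: -5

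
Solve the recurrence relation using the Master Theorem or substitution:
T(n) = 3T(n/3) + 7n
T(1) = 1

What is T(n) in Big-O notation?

By Master Theorem: a=3, b=3, f(n)=7n. Since log_3(3) = 1 and f(n) = Θ(n^1), Case 2 applies. T(n) = O(n log n).

Answer: O(n log n)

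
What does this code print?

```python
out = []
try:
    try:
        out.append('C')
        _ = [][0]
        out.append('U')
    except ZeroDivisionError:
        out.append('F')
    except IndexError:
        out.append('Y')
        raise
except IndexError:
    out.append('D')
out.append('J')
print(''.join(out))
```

Execution trace: 'C' (try body) → 'Y' (except IndexError) → 'D' (outer except IndexError) → 'J' (after the try/except). Output: CYDJ

Answer: CYDJ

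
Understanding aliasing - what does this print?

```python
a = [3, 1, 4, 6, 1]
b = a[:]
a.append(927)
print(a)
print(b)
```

Key concept: slice [:] creates copy.
Step by step:
`a = [3, 1, 4, 6, 1]` → a = [3, 1, 4, 6, 1]
`b = a[:]` → b = [3, 1, 4, 6, 1]
`a.append(927)` → a = [3, 1, 4, 6, 1, 927]
`print(a)` → prints [3, 1, 4, 6, 1, 927]
`print(b)` → prints [3, 1, 4, 6, 1]

Answer:
[3, 1, 4, 6, 1, 927]
[3, 1, 4, 6, 1]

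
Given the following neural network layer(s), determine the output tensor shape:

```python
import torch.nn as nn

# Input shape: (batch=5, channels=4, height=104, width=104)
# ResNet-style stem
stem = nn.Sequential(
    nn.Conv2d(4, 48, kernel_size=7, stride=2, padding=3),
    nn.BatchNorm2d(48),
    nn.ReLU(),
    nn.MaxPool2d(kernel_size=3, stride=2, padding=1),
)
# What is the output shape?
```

Input: (5, 4, 104, 104) -> after Conv2d 7x7 stride=2: (5, 48, 52, 52) -> Output: (5, 48, 26, 26)

Answer: (5, 48, 26, 26)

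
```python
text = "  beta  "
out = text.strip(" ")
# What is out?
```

Trace:
`text = "  beta  "` → text = '  beta  '
`out = text.strip(" ")` → out = 'beta'
So out = 'beta'

Answer: 'beta'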